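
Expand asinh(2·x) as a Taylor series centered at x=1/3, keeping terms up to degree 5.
asinh(2/3) + 6·√(13)·(x - 1/3)/13 - 36·√(13)·(x - 1/3)^2/169 - 36·√(13)·(x - 1/3)^3/2197 + 6156·√(13)·(x - 1/3)^4/28561 - 479196·√(13)·(x - 1/3)^5/1856465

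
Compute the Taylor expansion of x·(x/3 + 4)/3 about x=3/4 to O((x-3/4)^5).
17/16 + 3·(x - 3/4)/2 + (x - 3/4)^2/9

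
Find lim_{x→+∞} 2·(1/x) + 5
Evaluate the dominant behaviour as x → +∞; each term tends to a finite value or vanishes.
Limit = 5.

Final answer: 5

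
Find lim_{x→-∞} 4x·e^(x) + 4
The product is a 0·∞ indeterminate form at x → -∞.
Rewrite the product as 4x / e^(-x) (an ∞/∞ form) and apply L'Hôpital, or use the standard hierarchy e^(|x|) ≫ |x| as x → -∞.
The indeterminate product → 0, so the limit = 4.

Final answer: 4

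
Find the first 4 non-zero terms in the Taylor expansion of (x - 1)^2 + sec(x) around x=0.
5·x^4/24 + 3·x^2/2 - 2·x + 2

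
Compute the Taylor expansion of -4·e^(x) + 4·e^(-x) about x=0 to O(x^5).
-4·x^3/3 - 8·x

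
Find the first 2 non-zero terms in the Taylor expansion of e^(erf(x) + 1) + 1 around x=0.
2·e·x/√(π) + 1 + e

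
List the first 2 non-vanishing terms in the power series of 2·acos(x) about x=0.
π - 2·x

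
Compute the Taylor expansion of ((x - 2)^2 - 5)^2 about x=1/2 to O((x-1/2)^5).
121/16 + 33·(x - 1/2)/2 + 7·(x - 1/2)^2/2 - 6·(x - 1/2)^3 + (x - 1/2)^4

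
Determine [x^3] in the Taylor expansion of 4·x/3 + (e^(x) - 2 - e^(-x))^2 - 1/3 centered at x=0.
Expand to order 3: 4·x/3 + (e^(x) - 2 - e^(-x))^2 - 1/3 = -4·x^3/3 + 4·x^2 - 20·x/3 + 11/3 + O(x^4).
The coefficient of x^3 is -4/3.

Final answer: -4/3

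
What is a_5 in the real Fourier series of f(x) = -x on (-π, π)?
a_5 = (1/π) ∫_{-π}^{π} f(x)·cos(5x) dx.
Evaluate the integral (use parity and integration by parts as needed): a_5 = 0.

Final answer: 0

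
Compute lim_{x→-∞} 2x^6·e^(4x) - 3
The product is a 0·∞ indeterminate form at x → -∞.
Rewrite the product as 2x^6 / e^(-4x) (an ∞/∞ form) and apply L'Hôpital, or use the standard hierarchy e^(4|x|) ≫ |x^6| as x → -∞.
The indeterminate product → 0, so the limit = -3.

Final answer: -3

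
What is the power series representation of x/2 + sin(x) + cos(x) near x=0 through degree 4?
x^4/24 - x^3/6 - x^2/2 + 3·x/2 + 1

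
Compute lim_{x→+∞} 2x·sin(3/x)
As x → +∞: let u = 3/x → 0⁺; then 2·x·sin(3/x) = 2·3·sin(u)/u → 2·3·1 = 6.
Limit = 6.

Final answer: 6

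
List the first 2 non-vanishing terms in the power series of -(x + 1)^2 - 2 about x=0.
-2·x - 3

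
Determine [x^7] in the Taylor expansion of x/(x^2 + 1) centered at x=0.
Expand to order 7: x/(x^2 + 1) = -x^7 + x^5 - x^3 + x + O(x^8).
The coefficient of x^7 is -1.

Final answer: -1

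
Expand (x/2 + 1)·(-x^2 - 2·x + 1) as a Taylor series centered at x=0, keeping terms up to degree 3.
-x^3/2 - 2·x^2 - 3·x/2 + 1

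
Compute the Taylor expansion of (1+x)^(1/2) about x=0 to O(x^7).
-21·x^6/1024 + 7·x^5/256 - 5·x^4/128 + x^3/16 - x^2/8 + x/2 + 1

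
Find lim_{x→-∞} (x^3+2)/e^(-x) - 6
The quotient is an ∞/∞ indeterminate form as x → -∞.
Compare growth rates of the dominant terms (exponentials ≫ polynomials ≫ logarithms), or apply L'Hôpital's rule; the quotient → 0.
Adding the constant: 0 - 6 = -6. Limit = -6.

Final answer: -6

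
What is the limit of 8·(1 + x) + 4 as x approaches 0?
Direct substitution at x = 0 gives 12.

Final answer: 12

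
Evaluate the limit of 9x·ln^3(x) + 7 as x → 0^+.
The product is a 0·∞ indeterminate form at x → 0⁺.
Rewrite the product as 9·ln^3(x) / x^(-1) and apply L'Hôpital, or use the standard hierarchy x^(-1) ≫ |ln x|^3 as x → 0⁺.
The indeterminate product → 0, so the limit = 7.

Final answer: 7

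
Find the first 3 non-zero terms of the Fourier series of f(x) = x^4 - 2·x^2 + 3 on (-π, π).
(56 - 8·π^2)·cos(x) + (-5 + 2·π^2)·cos(2·x) - 2·π^2/3 + 3 + π^4/5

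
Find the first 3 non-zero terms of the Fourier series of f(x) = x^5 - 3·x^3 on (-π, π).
(-46·π^2 + 2·π^4 + 276)·sin(x) + (-π^4 - 12 + 8·π^2)·sin(2·x) + (-94·π^2/27 + 188/81 + 2·π^4/3)·sin(3·x)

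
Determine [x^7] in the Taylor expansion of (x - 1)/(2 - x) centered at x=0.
Expand to order 7: (x - 1)/(2 - x) = x^7/256 + x^6/128 + x^5/64 + x^4/32 + x^3/16 + x^2/8 + x/4 - 1/2 + O(x^8).
The coefficient of x^7 is 1/256.

Final answer: 1/256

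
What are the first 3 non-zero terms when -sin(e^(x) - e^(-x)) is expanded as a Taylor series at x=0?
23·x^5/60 + x^3 - 2·x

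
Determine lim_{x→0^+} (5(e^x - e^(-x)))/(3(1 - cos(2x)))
Both numerator and denominator → 0 as x → 0^+; this is a 0/0 indeterminate form.
Expand each to leading order near x = 0: numerator ~ 10·x, denominator ~ 6·x^2.
The limit of the ratio is ∞.

Final answer: ∞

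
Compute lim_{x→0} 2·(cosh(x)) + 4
Direct substitution at x = 0 gives 6.

Final answer: 6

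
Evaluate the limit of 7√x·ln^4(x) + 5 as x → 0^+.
The product is a 0·∞ indeterminate form at x → 0⁺.
Rewrite the product as 7·ln^4(x) / x^(-1/2) and apply L'Hôpital, or use the standard hierarchy x^(-1/2) ≫ |ln x|^4 as x → 0⁺.
The indeterminate product → 0, so the limit = 5.

Final answer: 5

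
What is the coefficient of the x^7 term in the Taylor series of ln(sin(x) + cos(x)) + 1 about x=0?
Expand to order 7: ln(sin(x) + cos(x)) + 1 = 244·x^7/315 - 32·x^6/45 + 2·x^5/3 - 2·x^4/3 + 2·x^3/3 - x^2 + x + 1 + O(x^8).
The coefficient of x^7 is 244/315.

Final answer: 244/315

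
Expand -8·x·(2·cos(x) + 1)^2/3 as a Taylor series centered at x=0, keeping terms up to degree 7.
22·x^7/45 - 4·x^5 + 16·x^3 - 24·x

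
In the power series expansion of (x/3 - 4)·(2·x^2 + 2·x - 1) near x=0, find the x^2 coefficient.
Expand to order 2: (x/3 - 4)·(2·x^2 + 2·x - 1) = -22·x^2/3 - 25·x/3 + 4 + O(x^3).
The coefficient of x^2 is -22/3.

Final answer: -22/3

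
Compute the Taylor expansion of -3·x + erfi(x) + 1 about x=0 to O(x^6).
x^5/(5·√(π)) + 2·x^3/(3·√(π)) + x·(-3 + 2/√(π)) + 1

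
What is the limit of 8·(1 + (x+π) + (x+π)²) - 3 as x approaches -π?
Direct substitution at x = -π gives 5.

Final answer: 5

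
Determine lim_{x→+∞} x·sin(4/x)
As x → +∞: let u = 4/x → 0⁺; then x·sin(4/x) = 4·sin(u)/u → 4·1 = 4.
Limit = 4.

Final answer: 4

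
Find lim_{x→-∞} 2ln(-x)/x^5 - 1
The quotient is an ∞/∞ indeterminate form as x → -∞.
Compare growth rates of the dominant terms (exponentials ≫ polynomials ≫ logarithms), or apply L'Hôpital's rule; the quotient → 0.
Adding the constant: 0 - 1 = -1. Limit = -1.

Final answer: -1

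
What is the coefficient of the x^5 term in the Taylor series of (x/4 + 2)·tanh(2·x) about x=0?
Expand to order 5: (x/4 + 2)·tanh(2·x) = 128·x^5/15 - 2·x^4/3 - 16·x^3/3 + x^2/2 + 4·x + O(x^6).
The coefficient of x^5 is 128/15.

Final answer: 128/15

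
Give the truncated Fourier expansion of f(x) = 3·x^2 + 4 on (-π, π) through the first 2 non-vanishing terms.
-12·cos(x) + 4 + π^2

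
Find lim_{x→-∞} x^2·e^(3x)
This is a 0·∞ indeterminate form at x → -∞.
Rewrite the product as x^2 / e^(-3x) (an ∞/∞ form) and apply L'Hôpital, or use the standard hierarchy e^(3|x|) ≫ |x^2| as x → -∞.
The indeterminate product → 0, so the limit = 0.

Final answer: 0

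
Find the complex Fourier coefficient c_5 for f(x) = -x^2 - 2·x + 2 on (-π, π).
Compute the real Fourier coefficients first: a_5 = 4/25, b_5 = -4/5.
Then c_5 = (a_5 − i·b_5)/2 = 2/25 + 2·i/5.

Final answer: 2/25 + 2·i/5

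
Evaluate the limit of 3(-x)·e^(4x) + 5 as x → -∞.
The product is a 0·∞ indeterminate form at x → -∞.
Rewrite the product as 3(-x) / e^(-4x) (an ∞/∞ form) and apply L'Hôpital, or use the standard hierarchy e^(4|x|) ≫ |(-x)| as x → -∞.
The indeterminate product → 0, so the limit = 5.

Final answer: 5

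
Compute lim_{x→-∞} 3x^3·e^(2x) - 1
The product is a 0·∞ indeterminate form at x → -∞.
Rewrite the product as 3x^3 / e^(-2x) (an ∞/∞ form) and apply L'Hôpital, or use the standard hierarchy e^(2|x|) ≫ |x^3| as x → -∞.
The indeterminate product → 0, so the limit = -1.

Final answer: -1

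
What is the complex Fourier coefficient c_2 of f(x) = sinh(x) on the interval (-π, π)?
Compute the real Fourier coefficients first: a_2 = 0, b_2 = -4·sinh(π)/(5·π).
Then c_2 = (a_2 − i·b_2)/2 = 2·i·sinh(π)/(5·π).

Final answer: 2·i·sinh(π)/(5·π)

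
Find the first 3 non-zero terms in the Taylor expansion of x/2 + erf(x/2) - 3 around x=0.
-x^3/(12·√(π)) + x·(1/2 + 1/√(π)) - 3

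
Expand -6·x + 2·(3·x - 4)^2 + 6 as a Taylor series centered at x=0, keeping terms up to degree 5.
18·x^2 - 54·x + 38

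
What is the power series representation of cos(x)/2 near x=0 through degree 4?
x^4/48 - x^2/4 + 1/2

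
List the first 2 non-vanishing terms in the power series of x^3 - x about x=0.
x^3 - x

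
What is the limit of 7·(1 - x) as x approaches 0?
Direct substitution at x = 0 gives 7.

Final answer: 7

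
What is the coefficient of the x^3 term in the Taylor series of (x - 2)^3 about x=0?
Expand to order 3: (x - 2)^3 = x^3 - 6·x^2 + 12·x - 8 + O(x^4).
The coefficient of x^3 is 1.

Final answer: 1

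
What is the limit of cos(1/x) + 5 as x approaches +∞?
Evaluate the dominant behaviour as x → +∞; each term tends to a finite value or vanishes.
Limit = 6.

Final answer: 6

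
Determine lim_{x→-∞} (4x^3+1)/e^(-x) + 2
The quotient is an ∞/∞ indeterminate form as x → -∞.
Compare growth rates of the dominant terms (exponentials ≫ polynomials ≫ logarithms), or apply L'Hôpital's rule; the quotient → 0.
Adding the constant: 0 + 2 = 2. Limit = 2.

Final answer: 2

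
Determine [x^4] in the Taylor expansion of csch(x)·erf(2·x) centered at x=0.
Expand to order 4: csch(x)·erf(2·x) = 221·x^4/(30·√(π)) - 6·x^2/√(π) + 4/√(π) + O(x^5).
The coefficient of x^4 is 221/(30·√(π)).

Final answer: 221/(30·√(π))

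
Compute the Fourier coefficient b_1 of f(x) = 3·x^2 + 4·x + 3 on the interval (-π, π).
b_1 = (1/π) ∫_{-π}^{π} f(x)·sin(1x) dx.
Evaluate the integral (use parity and integration by parts as needed): b_1 = 8.

Final answer: 8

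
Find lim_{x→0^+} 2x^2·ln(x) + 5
The product is a 0·∞ indeterminate form at x → 0⁺.
Rewrite the product as 2·ln(x) / x^(-2) and apply L'Hôpital, or use the standard hierarchy x^(-2) ≫ |ln x| as x → 0⁺.
The indeterminate product → 0, so the limit = 5.

Final answer: 5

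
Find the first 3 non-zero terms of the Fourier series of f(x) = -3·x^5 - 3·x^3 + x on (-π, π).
(-682 - 6·π^4 + 114·π^2)·sin(x) + (-12·π^2 + 17 + 3·π^4)·sin(2·x) + (-2·π^4 - 26/27 + 22·π^2/9)·sin(3·x)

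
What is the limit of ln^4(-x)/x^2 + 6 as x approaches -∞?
The quotient is an ∞/∞ indeterminate form as x → -∞.
Compare growth rates of the dominant terms (exponentials ≫ polynomials ≫ logarithms), or apply L'Hôpital's rule; the quotient → 0.
Adding the constant: 0 + 6 = 6. Limit = 6.

Final answer: 6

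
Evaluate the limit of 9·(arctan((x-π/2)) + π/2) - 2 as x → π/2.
Direct substitution at x = π/2 gives -2 + 9·π/2.

Final answer: -2 + 9·π/2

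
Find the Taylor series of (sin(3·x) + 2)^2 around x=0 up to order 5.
81·x^5/10 - 27·x^4 - 18·x^3 + 9·x^2 + 12·x + 4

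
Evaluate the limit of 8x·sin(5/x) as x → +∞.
As x → +∞: let u = 5/x → 0⁺; then 8·x·sin(5/x) = 8·5·sin(u)/u → 8·5·1 = 40.
Limit = 40.

Final answer: 40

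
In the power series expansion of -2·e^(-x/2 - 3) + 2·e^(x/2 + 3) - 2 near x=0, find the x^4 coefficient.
-e^(-3)/192 + e^(3)/192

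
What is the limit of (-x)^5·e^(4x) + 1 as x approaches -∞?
The product is a 0·∞ indeterminate form at x → -∞.
Rewrite the product as (-x)^5 / e^(-4x) (an ∞/∞ form) and apply L'Hôpital, or use the standard hierarchy e^(4|x|) ≫ |(-x)^5| as x → -∞.
The indeterminate product → 0, so the limit = 1.

Final answer: 1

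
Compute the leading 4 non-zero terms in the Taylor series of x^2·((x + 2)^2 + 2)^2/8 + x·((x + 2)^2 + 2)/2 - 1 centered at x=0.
13·x^3/2 + 13·x^2/2 + 3·x - 1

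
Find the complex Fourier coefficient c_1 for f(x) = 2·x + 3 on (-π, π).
Compute the real Fourier coefficients first: a_1 = 0, b_1 = 4.
Then c_1 = (a_1 − i·b_1)/2 = -2·i.

Final answer: -2·i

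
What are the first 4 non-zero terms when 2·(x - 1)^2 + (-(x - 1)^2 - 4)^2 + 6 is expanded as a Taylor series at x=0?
-4·x^3 + 16·x^2 - 24·x + 33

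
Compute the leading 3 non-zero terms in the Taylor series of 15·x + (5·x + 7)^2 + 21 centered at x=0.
25·x^2 + 85·x + 70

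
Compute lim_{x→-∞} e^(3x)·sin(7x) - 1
Evaluate the dominant behaviour as x → -∞; each term tends to a finite value or vanishes.
Limit = -1.

Final answer: -1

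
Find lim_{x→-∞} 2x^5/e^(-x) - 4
The quotient is an ∞/∞ indeterminate form as x → -∞.
Compare growth rates of the dominant terms (exponentials ≫ polynomials ≫ logarithms), or apply L'Hôpital's rule; the quotient → 0.
Adding the constant: 0 - 4 = -4. Limit = -4.

Final answer: -4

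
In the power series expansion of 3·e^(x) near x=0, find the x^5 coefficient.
Expand to order 5: 3·e^(x) = x^5/40 + x^4/8 + x^3/2 + 3·x^2/2 + 3·x + 3 + O(x^6).
The coefficient of x^5 is 1/40.

Final answer: 1/40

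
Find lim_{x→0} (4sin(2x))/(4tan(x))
Both numerator and denominator → 0 as x → 0; this is a 0/0 indeterminate form.
Expand each to leading order near x = 0: numerator ~ 8·x, denominator ~ 4·x.
The limit of the ratio is 2.

Final answer: 2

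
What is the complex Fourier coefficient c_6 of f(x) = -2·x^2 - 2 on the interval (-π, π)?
Compute the real Fourier coefficients first: a_6 = -2/9, b_6 = 0.
Then c_6 = (a_6 − i·b_6)/2 = -1/9.

Final answer: -1/9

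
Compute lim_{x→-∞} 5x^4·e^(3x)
This is a 0·∞ indeterminate form at x → -∞.
Rewrite the product as 5x^4 / e^(-3x) (an ∞/∞ form) and apply L'Hôpital, or use the standard hierarchy e^(3|x|) ≫ |x^4| as x → -∞.
The indeterminate product → 0, so the limit = 0.

Final answer: 0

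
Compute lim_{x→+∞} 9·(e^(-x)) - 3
Evaluate the dominant behaviour as x → +∞; each term tends to a finite value or vanishes.
Limit = -3.

Final answer: -3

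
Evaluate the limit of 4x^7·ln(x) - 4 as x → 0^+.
The product is a 0·∞ indeterminate form at x → 0⁺.
Rewrite the product as 4·ln(x) / x^(-7) and apply L'Hôpital, or use the standard hierarchy x^(-7) ≫ |ln x| as x → 0⁺.
The indeterminate product → 0, so the limit = -4.

Final answer: -4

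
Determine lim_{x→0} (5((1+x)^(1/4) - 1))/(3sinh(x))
Both numerator and denominator → 0 as x → 0; this is a 0/0 indeterminate form.
Expand each to leading order near x = 0: numerator ~ 5·x/4, denominator ~ 3·x.
The limit of the ratio is 5/12.

Final answer: 5/12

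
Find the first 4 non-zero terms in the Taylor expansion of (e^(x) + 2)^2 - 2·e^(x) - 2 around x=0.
5·x^3/3 + 3·x^2 + 4·x + 5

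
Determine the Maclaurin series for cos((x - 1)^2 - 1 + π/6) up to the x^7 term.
x^7·(101/315 - √(3)/30) + x^6·(-1/4 + 41·√(3)/90) + x^5·(-2·√(3)/3 - 11/30) + x^4·(√(3)/12 + 1) + x^3·(-2/3 + √(3)) + x^2·(-√(3) - 1/2) + x + √(3)/2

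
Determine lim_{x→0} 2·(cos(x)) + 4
Direct substitution at x = 0 gives 6.

Final answer: 6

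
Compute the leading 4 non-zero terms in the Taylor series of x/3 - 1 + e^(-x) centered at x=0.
x^4/24 - x^3/6 + x^2/2 - 2·x/3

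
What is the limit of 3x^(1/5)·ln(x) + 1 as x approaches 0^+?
The product is a 0·∞ indeterminate form at x → 0⁺.
Rewrite the product as 3·ln(x) / x^(-1/5) and apply L'Hôpital, or use the standard hierarchy x^(-1/5) ≫ |ln x| as x → 0⁺.
The indeterminate product → 0, so the limit = 1.

Final answer: 1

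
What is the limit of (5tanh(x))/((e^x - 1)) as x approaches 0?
Both numerator and denominator → 0 as x → 0; this is a 0/0 indeterminate form.
Expand each to leading order near x = 0: numerator ~ 5·x, denominator ~ x.
The limit of the ratio is 5.

Final answer: 5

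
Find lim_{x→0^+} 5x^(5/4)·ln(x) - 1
The product is a 0·∞ indeterminate form at x → 0⁺.
Rewrite the product as 5·ln(x) / x^(-5/4) and apply L'Hôpital, or use the standard hierarchy x^(-5/4) ≫ |ln x| as x → 0⁺.
The indeterminate product → 0, so the limit = -1.

Final answer: -1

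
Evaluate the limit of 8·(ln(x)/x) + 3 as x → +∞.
Evaluate the dominant behaviour as x → +∞; each term tends to a finite value or vanishes.
Limit = 3.

Final answer: 3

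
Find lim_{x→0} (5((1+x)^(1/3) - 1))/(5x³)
Both numerator and denominator → 0 as x → 0; this is a 0/0 indeterminate form.
Expand each to leading order near x = 0: numerator ~ 5·x/3, denominator ~ 5·x^3.
The limit of the ratio is ∞.

Final answer: ∞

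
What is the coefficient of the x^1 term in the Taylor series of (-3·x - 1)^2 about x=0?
Expand to order 1: (-3·x - 1)^2 = 6·x + 1 + O(x^2).
The coefficient of x^1 is 6.

Final answer: 6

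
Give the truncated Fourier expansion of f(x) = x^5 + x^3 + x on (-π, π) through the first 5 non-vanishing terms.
(-38·π^2 + 2·π^4 + 230)·sin(x) + (-π^4 - 7 + 4·π^2)·sin(2·x) + (-22·π^2/27 + 98/81 + 2·π^4/3)·sin(3·x) + (-π^4/2 - 35/64 + π^2/8)·sin(4·x) + (238/625 + 2·π^2/25 + 2·π^4/5)·sin(5·x)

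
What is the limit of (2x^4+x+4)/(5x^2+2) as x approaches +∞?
This is an ∞/∞ indeterminate form as x → +∞.
Divide numerator and denominator by x^4 and let the lower-order terms vanish; the numerator's degree 4 exceeds the denominator's degree 2, so the quotient diverges.
Limit = ∞.

Final answer: ∞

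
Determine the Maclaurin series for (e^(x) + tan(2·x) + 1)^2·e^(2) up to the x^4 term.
209·x^4·e^(2)/12 + 43·x^3·e^(2)/3 + 11·x^2·e^(2) + 12·x·e^(2) + 4·e^(2)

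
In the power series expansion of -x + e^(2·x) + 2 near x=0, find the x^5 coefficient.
Expand to order 5: -x + e^(2·x) + 2 = 4·x^5/15 + 2·x^4/3 + 4·x^3/3 + 2·x^2 + x + 3 + O(x^6).
The coefficient of x^5 is 4/15.

Final answer: 4/15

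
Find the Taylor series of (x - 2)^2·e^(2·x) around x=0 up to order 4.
-2·x^4/3 - 2·x^3/3 + x^2 + 4·x + 4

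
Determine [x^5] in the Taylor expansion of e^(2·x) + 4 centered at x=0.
Expand to order 5: e^(2·x) + 4 = 4·x^5/15 + 2·x^4/3 + 4·x^3/3 + 2·x^2 + 2·x + 5 + O(x^6).
The coefficient of x^5 is 4/15.

Final answer: 4/15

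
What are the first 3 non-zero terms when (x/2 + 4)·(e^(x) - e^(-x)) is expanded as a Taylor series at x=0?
4·x^3/3 + x^2 + 8·x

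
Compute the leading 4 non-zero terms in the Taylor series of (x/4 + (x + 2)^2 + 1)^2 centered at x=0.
17·x^3/2 + 449·x^2/16 + 85·x/2 + 25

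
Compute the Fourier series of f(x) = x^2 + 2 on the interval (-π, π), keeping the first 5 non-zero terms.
-4·cos(x) + cos(2·x) - 4·cos(3·x)/9 + cos(4·x)/4 + 2 + π^2/3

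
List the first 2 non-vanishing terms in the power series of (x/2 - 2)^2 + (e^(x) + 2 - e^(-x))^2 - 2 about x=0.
6·x + 6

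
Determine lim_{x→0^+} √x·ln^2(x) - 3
The product is a 0·∞ indeterminate form at x → 0⁺.
Rewrite the product as ln^2(x) / x^(-1/2) and apply L'Hôpital, or use the standard hierarchy x^(-1/2) ≫ |ln x|^2 as x → 0⁺.
The indeterminate product → 0, so the limit = -3.

Final answer: -3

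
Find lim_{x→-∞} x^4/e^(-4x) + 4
The quotient is an ∞/∞ indeterminate form as x → -∞.
Compare growth rates of the dominant terms (exponentials ≫ polynomials ≫ logarithms), or apply L'Hôpital's rule; the quotient → 0.
Adding the constant: 0 + 4 = 4. Limit = 4.

Final answer: 4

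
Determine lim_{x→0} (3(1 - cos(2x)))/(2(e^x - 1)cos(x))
Both numerator and denominator → 0 as x → 0; this is a 0/0 indeterminate form.
Expand each to leading order near x = 0: numerator ~ 6·x^2, denominator ~ 2·x.
The limit of the ratio is 0.

Final answer: 0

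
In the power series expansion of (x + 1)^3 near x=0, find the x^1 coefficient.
Expand to order 1: (x + 1)^3 = 3·x + 1 + O(x^2).
The coefficient of x^1 is 3.

Final answer: 3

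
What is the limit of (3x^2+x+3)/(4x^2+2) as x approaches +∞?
This is an ∞/∞ indeterminate form as x → +∞.
Divide numerator and denominator by x^2 and let the lower-order terms vanish; the leading terms give 3/4.
Limit = 3/4.

Final answer: 3/4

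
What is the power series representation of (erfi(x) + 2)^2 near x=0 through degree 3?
8·x^3/(3·√(π)) + 4·x^2/π + 8·x/√(π) + 4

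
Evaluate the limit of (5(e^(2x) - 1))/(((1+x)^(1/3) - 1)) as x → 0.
Both numerator and denominator → 0 as x → 0; this is a 0/0 indeterminate form.
Expand each to leading order near x = 0: numerator ~ 10·x, denominator ~ x/3.
The limit of the ratio is 30.

Final answer: 30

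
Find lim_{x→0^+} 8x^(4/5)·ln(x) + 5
The product is a 0·∞ indeterminate form at x → 0⁺.
Rewrite the product as 8·ln(x) / x^(-4/5) and apply L'Hôpital, or use the standard hierarchy x^(-4/5) ≫ |ln x| as x → 0⁺.
The indeterminate product → 0, so the limit = 5.

Final answer: 5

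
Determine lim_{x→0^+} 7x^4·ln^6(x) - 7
The product is a 0·∞ indeterminate form at x → 0⁺.
Rewrite the product as 7·ln^6(x) / x^(-4) and apply L'Hôpital, or use the standard hierarchy x^(-4) ≫ |ln x|^6 as x → 0⁺.
The indeterminate product → 0, so the limit = -7.

Final answer: -7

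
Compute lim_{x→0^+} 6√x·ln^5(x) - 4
The product is a 0·∞ indeterminate form at x → 0⁺.
Rewrite the product as 6·ln^5(x) / x^(-1/2) and apply L'Hôpital, or use the standard hierarchy x^(-1/2) ≫ |ln x|^5 as x → 0⁺.
The indeterminate product → 0, so the limit = -4.

Final answer: -4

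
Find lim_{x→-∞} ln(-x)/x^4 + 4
The quotient is an ∞/∞ indeterminate form as x → -∞.
Compare growth rates of the dominant terms (exponentials ≫ polynomials ≫ logarithms), or apply L'Hôpital's rule; the quotient → 0.
Adding the constant: 0 + 4 = 4. Limit = 4.

Final answer: 4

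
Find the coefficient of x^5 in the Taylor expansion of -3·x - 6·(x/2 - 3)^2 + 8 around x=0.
Expand to order 5: -3·x - 6·(x/2 - 3)^2 + 8 = -3·x^2/2 + 15·x - 46 + O(x^6).
The coefficient of x^5 is 0.

Final answer: 0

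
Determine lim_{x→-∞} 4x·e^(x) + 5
The product is a 0·∞ indeterminate form at x → -∞.
Rewrite the product as 4x / e^(-x) (an ∞/∞ form) and apply L'Hôpital, or use the standard hierarchy e^(|x|) ≫ |x| as x → -∞.
The indeterminate product → 0, so the limit = 5.

Final answer: 5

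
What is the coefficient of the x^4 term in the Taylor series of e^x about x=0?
Expand to order 4: e^x = x^4/24 + x^3/6 + x^2/2 + x + 1 + O(x^5).
The coefficient of x^4 is 1/24.

Final answer: 1/24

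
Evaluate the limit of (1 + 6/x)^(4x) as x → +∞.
As x → +∞: write (1 + 6/x)^(4x) = ((1 + 6/x)^x)^4 → (e^6)^4 = e^24.
Limit = e^(24).

Final answer: e^(24)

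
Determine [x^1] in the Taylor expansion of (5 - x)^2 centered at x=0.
Expand to order 1: (5 - x)^2 = 25 - 10·x + O(x^2).
The coefficient of x^1 is -10.

Final answer: -10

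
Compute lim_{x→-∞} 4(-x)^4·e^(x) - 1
The product is a 0·∞ indeterminate form at x → -∞.
Rewrite the product as 4(-x)^4 / e^(-x) (an ∞/∞ form) and apply L'Hôpital, or use the standard hierarchy e^(|x|) ≫ |(-x)^4| as x → -∞.
The indeterminate product → 0, so the limit = -1.

Final answer: -1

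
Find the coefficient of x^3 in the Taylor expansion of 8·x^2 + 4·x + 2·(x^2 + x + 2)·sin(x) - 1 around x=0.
Expand to order 3: 8·x^2 + 4·x + 2·(x^2 + x + 2)·sin(x) - 1 = 4·x^3/3 + 10·x^2 + 8·x - 1 + O(x^4).
The coefficient of x^3 is 4/3.

Final answer: 4/3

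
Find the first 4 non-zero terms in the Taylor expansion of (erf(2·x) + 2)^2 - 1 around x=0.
-64·x^3/(3·√(π)) + 16·x^2/π + 16·x/√(π) + 3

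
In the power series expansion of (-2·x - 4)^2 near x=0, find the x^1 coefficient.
Expand to order 1: (-2·x - 4)^2 = 16·x + 16 + O(x^2).
The coefficient of x^1 is 16.

Final answer: 16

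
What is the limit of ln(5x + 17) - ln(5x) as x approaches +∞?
This is an ∞ − ∞ indeterminate form.
Combine the logarithms: ln(5x+17) − ln(5x) = ln((5x+17)/(5x)) = ln(1 + 17/(5x)) → ln(1) = 0.
Limit = 0.

Final answer: 0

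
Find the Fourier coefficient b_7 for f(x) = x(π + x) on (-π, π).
b_7 = (1/π) ∫_{-π}^{π} f(x)·sin(7x) dx.
Evaluate the integral (use parity and integration by parts as needed): b_7 = 2·π/7.

Final answer: 2·π/7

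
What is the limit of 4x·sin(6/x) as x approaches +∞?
As x → +∞: let u = 6/x → 0⁺; then 4·x·sin(6/x) = 4·6·sin(u)/u → 4·6·1 = 24.
Limit = 24.

Final answer: 24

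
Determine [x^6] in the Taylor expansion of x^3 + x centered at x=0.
Expand to order 6: x^3 + x = x^3 + x + O(x^7).
The coefficient of x^6 is 0.

Final answer: 0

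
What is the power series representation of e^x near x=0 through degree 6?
x^6/720 + x^5/120 + x^4/24 + x^3/6 + x^2/2 + x + 1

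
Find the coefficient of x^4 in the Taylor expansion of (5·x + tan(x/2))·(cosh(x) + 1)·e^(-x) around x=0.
Expand to order 4: (5·x + tan(x/2))·(cosh(x) + 1)·e^(-x) = -14·x^4/3 + 25·x^3/3 - 11·x^2 + 11·x + O(x^5).
The coefficient of x^4 is -14/3.

Final answer: -14/3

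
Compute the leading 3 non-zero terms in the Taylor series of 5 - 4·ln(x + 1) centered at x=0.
2·x^2 - 4·x + 5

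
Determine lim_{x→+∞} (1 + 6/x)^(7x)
As x → +∞: write (1 + 6/x)^(7x) = ((1 + 6/x)^x)^7 → (e^6)^7 = e^42.
Limit = e^(42).

Final answer: e^(42)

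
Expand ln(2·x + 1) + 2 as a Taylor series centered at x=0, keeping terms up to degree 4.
-4·x^4 + 8·x^3/3 - 2·x^2 + 2·x + 2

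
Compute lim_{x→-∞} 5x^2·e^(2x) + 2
The product is a 0·∞ indeterminate form at x → -∞.
Rewrite the product as 5x^2 / e^(-2x) (an ∞/∞ form) and apply L'Hôpital, or use the standard hierarchy e^(2|x|) ≫ |x^2| as x → -∞.
The indeterminate product → 0, so the limit = 2.

Final answer: 2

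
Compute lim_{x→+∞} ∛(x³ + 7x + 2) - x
This is an ∞ − ∞ indeterminate form.
Multiply by (A² + AB + B²)/(A² + AB + B²) where A = ∛(x³+7x + 2), B = x to use A³ − B³ = (A−B)(A²+AB+B²); the x³ terms cancel, leaving (7x + 2)/(A²+AB+B²) with denominator ~ 3x², so the limit is 0.
Limit = 0.

Final answer: 0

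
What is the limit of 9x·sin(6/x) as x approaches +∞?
As x → +∞: let u = 6/x → 0⁺; then 9·x·sin(6/x) = 9·6·sin(u)/u → 9·6·1 = 54.
Limit = 54.

Final answer: 54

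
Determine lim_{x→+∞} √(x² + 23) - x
This is an ∞ − ∞ indeterminate form.
Multiply and divide by the conjugate √(x²+23) + x; the x² terms cancel, leaving 23/(√(x²+23)+x) → 0.
Limit = 0.

Final answer: 0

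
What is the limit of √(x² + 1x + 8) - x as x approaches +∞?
This is an ∞ − ∞ indeterminate form.
Multiply and divide by the conjugate √(x²+1x + 8) + x; the x² terms cancel, leaving (1x + 8)/(√(x²+1x + 8)+x) → 1/2.
Limit = 1/2.

Final answer: 1/2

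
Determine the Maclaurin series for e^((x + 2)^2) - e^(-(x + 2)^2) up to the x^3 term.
x^3·(20·e^(-4)/3 + 44·e^(4)/3) + x^2·(-7·e^(-4) + 9·e^(4)) + x·(4·e^(-4) + 4·e^(4)) - e^(-4) + e^(4)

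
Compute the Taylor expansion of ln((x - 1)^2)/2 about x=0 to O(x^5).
-x^4/4 - x^3/3 - x^2/2 - x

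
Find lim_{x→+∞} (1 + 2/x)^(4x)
As x → +∞: write (1 + 2/x)^(4x) = ((1 + 2/x)^x)^4 → (e^2)^4 = e^8.
Limit = e^(8).

Final answer: e^(8)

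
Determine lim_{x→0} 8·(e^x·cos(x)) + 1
Direct substitution at x = 0 gives 9.

Final answer: 9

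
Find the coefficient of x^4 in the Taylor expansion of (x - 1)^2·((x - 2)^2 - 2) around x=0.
Expand to order 4: (x - 1)^2·((x - 2)^2 - 2) = x^4 - 6·x^3 + 11·x^2 - 8·x + 2 + O(x^5).
The coefficient of x^4 is 1.

Final answer: 1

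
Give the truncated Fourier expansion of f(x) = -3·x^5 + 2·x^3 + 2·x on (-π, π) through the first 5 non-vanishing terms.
(-740 - 6·π^4 + 124·π^2)·sin(x) + (-17·π^2 + 47/2 + 3·π^4)·sin(2·x) + (-2·π^4 - 68/27 + 52·π^2/9)·sin(3·x) + (-23·π^2/8 + 5/64 + 3·π^4/2)·sin(4·x) + (-6·π^4/5 + 236/625 + 44·π^2/25)·sin(5·x)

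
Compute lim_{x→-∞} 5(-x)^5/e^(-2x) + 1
The quotient is an ∞/∞ indeterminate form as x → -∞.
Compare growth rates of the dominant terms (exponentials ≫ polynomials ≫ logarithms), or apply L'Hôpital's rule; the quotient → 0.
Adding the constant: 0 + 1 = 1. Limit = 1.

Final answer: 1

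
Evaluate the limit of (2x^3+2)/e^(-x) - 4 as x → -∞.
The quotient is an ∞/∞ indeterminate form as x → -∞.
Compare growth rates of the dominant terms (exponentials ≫ polynomials ≫ logarithms), or apply L'Hôpital's rule; the quotient → 0.
Adding the constant: 0 - 4 = -4. Limit = -4.

Final answer: -4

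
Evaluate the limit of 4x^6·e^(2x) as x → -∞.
This is a 0·∞ indeterminate form at x → -∞.
Rewrite the product as 4x^6 / e^(-2x) (an ∞/∞ form) and apply L'Hôpital, or use the standard hierarchy e^(2|x|) ≫ |x^6| as x → -∞.
The indeterminate product → 0, so the limit = 0.

Final answer: 0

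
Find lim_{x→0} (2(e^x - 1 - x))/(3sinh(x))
Both numerator and denominator → 0 as x → 0; this is a 0/0 indeterminate form.
Expand each to leading order near x = 0: numerator ~ x^2, denominator ~ 3·x.
The limit of the ratio is 0.

Final answer: 0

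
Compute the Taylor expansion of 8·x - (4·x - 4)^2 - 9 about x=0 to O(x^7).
-16·x^2 + 40·x - 25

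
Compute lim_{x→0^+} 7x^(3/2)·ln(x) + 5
The product is a 0·∞ indeterminate form at x → 0⁺.
Rewrite the product as 7·ln(x) / x^(-3/2) and apply L'Hôpital, or use the standard hierarchy x^(-3/2) ≫ |ln x| as x → 0⁺.
The indeterminate product → 0, so the limit = 5.

Final answer: 5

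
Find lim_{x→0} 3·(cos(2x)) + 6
Direct substitution at x = 0 gives 9.

Final answer: 9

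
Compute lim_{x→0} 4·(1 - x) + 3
Direct substitution at x = 0 gives 7.

Final answer: 7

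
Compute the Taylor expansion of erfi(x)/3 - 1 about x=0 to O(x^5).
2·x^3/(9·√(π)) + 2·x/(3·√(π)) - 1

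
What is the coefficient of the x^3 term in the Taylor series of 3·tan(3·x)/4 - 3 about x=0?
Expand to order 3: 3·tan(3·x)/4 - 3 = 27·x^3/4 + 9·x/4 - 3 + O(x^4).
The coefficient of x^3 is 27/4.

Final answer: 27/4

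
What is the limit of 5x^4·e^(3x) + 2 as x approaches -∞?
The product is a 0·∞ indeterminate form at x → -∞.
Rewrite the product as 5x^4 / e^(-3x) (an ∞/∞ form) and apply L'Hôpital, or use the standard hierarchy e^(3|x|) ≫ |x^4| as x → -∞.
The indeterminate product → 0, so the limit = 2.

Final answer: 2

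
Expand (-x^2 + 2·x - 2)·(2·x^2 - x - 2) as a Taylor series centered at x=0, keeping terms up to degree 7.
-2·x^4 + 5·x^3 - 4·x^2 - 2·x + 4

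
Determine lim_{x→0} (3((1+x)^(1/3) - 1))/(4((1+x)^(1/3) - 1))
Both numerator and denominator → 0 as x → 0; this is a 0/0 indeterminate form.
Expand each to leading order near x = 0: numerator ~ x, denominator ~ 4·x/3.
The limit of the ratio is 3/4.

Final answer: 3/4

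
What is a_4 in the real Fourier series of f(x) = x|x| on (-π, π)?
a_4 = (1/π) ∫_{-π}^{π} f(x)·cos(4x) dx.
Evaluate the integral (use parity and integration by parts as needed): a_4 = 0.

Final answer: 0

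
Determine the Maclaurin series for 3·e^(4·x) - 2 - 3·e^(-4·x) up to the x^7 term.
2048·x^7/105 + 256·x^5/5 + 64·x^3 + 24·x - 2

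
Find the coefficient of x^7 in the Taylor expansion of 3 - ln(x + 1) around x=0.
Expand to order 7: 3 - ln(x + 1) = -x^7/7 + x^6/6 - x^5/5 + x^4/4 - x^3/3 + x^2/2 - x + 3 + O(x^8).
The coefficient of x^7 is -1/7.

Final answer: -1/7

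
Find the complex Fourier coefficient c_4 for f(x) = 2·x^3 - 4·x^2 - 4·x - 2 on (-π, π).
Compute the real Fourier coefficients first: a_4 = -1, b_4 = 19/8 - π^2.
Then c_4 = (a_4 − i·b_4)/2 = -1/2 - 19·i/16 + i·π^2/2.

Final answer: -1/2 - 19·i/16 + i·π^2/2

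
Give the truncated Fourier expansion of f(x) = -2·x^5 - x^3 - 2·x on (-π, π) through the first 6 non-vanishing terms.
(-472 - 4·π^4 + 78·π^2)·sin(x) + (-9·π^2 + 31/2 + 2·π^4)·sin(2·x) + (-4·π^4/3 - 232/81 + 62·π^2/27)·sin(3·x) + (-3·π^2/4 + 41/32 + π^4)·sin(4·x) + (-4·π^4/5 - 536/625 + 6·π^2/25)·sin(5·x) + (-π^2/27 + 109/162 + 2·π^4/3)·sin(6·x)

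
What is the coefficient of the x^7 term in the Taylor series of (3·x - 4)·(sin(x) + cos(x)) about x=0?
Expand to order 7: (3·x - 4)·(sin(x) + cos(x)) = -17·x^7/5040 + 11·x^6/360 + 11·x^5/120 - 2·x^4/3 - 5·x^3/6 + 5·x^2 - x - 4 + O(x^8).
The coefficient of x^7 is -17/5040.

Final answer: -17/5040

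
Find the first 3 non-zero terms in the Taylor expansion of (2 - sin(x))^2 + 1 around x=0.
x^2 - 4·x + 5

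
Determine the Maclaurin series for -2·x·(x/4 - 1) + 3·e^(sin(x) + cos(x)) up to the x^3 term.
-3·e·x^3/2 - x^2/2 + x·(2 + 3·e) + 3·e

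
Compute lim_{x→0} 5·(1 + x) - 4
Direct substitution at x = 0 gives 1.

Final answer: 1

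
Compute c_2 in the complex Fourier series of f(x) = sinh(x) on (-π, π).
Compute the real Fourier coefficients first: a_2 = 0, b_2 = -4·sinh(π)/(5·π).
Then c_2 = (a_2 − i·b_2)/2 = 2·i·sinh(π)/(5·π).

Final answer: 2·i·sinh(π)/(5·π)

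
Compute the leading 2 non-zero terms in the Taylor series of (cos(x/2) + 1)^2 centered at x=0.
4 - x^2/2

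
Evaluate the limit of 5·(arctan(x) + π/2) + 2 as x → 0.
Direct substitution at x = 0 gives 2 + 5·π/2.

Final answer: 2 + 5·π/2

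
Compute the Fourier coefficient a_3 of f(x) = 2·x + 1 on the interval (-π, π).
a_3 = (1/π) ∫_{-π}^{π} f(x)·cos(3x) dx.
Evaluate the integral (use parity and integration by parts as needed): a_3 = 0.

Final answer: 0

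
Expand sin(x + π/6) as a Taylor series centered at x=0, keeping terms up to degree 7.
-√(3)·x^7/10080 - x^6/1440 + √(3)·x^5/240 + x^4/48 - √(3)·x^3/12 - x^2/4 + √(3)·x/2 + 1/2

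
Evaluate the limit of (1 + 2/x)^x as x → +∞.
As x → +∞: this is the defining limit (1 + 2/x)^x → e^2.
Limit = e^(2).

Final answer: e^(2)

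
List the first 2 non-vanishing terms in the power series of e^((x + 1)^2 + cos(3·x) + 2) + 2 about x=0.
2·x·e^(4) + 2 + e^(4)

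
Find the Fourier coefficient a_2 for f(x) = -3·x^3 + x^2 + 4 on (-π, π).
a_2 = (1/π) ∫_{-π}^{π} f(x)·cos(2x) dx.
Evaluate the integral (use parity and integration by parts as needed): a_2 = 1.

Final answer: 1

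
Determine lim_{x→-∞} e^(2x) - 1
Evaluate the dominant behaviour as x → -∞; each term tends to a finite value or vanishes.
Limit = -1.

Final answer: -1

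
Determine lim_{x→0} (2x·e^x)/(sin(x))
Both numerator and denominator → 0 as x → 0; this is a 0/0 indeterminate form.
Expand each to leading order near x = 0: numerator ~ 2·x, denominator ~ x.
The limit of the ratio is 2.

Final answer: 2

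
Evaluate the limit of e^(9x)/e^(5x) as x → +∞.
This is an ∞/∞ indeterminate form as x → +∞.
Rewrite e^(9x)/e^(5x) = e^((9−5)x) = e^(4x); the exponent coefficient is 4 > 0 so e^(4x) → ∞.
Limit = ∞.

Final answer: ∞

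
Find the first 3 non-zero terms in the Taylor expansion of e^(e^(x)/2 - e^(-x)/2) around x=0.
x^2/2 + x + 1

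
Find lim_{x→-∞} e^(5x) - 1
Evaluate the dominant behaviour as x → -∞; each term tends to a finite value or vanishes.
Limit = -1.

Final answer: -1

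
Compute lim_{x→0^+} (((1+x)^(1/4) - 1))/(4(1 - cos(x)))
Both numerator and denominator → 0 as x → 0^+; this is a 0/0 indeterminate form.
Expand each to leading order near x = 0: numerator ~ x/4, denominator ~ 2·x^2.
The limit of the ratio is ∞.

Final answer: ∞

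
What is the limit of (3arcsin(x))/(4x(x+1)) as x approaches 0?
Both numerator and denominator → 0 as x → 0; this is a 0/0 indeterminate form.
Expand each to leading order near x = 0: numerator ~ 3·x, denominator ~ 4·x.
The limit of the ratio is 3/4.

Final answer: 3/4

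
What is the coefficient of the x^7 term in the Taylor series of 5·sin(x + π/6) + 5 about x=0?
Expand to order 7: 5·sin(x + π/6) + 5 = -√(3)·x^7/2016 - x^6/288 + √(3)·x^5/48 + 5·x^4/48 - 5·√(3)·x^3/12 - 5·x^2/4 + 5·√(3)·x/2 + 15/2 + O(x^8).
The coefficient of x^7 is -√(3)/2016.

Final answer: -√(3)/2016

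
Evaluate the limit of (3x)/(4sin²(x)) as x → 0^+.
Both numerator and denominator → 0 as x → 0^+; this is a 0/0 indeterminate form.
Expand each to leading order near x = 0: numerator ~ 3·x, denominator ~ 4·x^2.
The limit of the ratio is ∞.

Final answer: ∞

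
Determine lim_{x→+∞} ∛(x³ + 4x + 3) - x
This is an ∞ − ∞ indeterminate form.
Multiply by (A² + AB + B²)/(A² + AB + B²) where A = ∛(x³+4x + 3), B = x to use A³ − B³ = (A−B)(A²+AB+B²); the x³ terms cancel, leaving (4x + 3)/(A²+AB+B²) with denominator ~ 3x², so the limit is 0.
Limit = 0.

Final answer: 0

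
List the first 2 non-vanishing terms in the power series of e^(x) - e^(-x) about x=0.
x^3/3 + 2·x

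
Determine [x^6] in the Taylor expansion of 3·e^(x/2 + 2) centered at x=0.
Expand to order 6: 3·e^(x/2 + 2) = x^6·e^(2)/15360 + x^5·e^(2)/1280 + x^4·e^(2)/128 + x^3·e^(2)/16 + 3·x^2·e^(2)/8 + 3·x·e^(2)/2 + 3·e^(2) + O(x^7).
The coefficient of x^6 is e^(2)/15360.

Final answer: e^(2)/15360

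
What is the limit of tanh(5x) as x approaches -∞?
Evaluate the dominant behaviour as x → -∞; each term tends to a finite value or vanishes.
Limit = -1.

Final answer: -1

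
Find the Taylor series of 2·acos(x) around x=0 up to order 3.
-x^3/3 - 2·x + π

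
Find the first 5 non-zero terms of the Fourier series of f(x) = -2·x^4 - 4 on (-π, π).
(-96 + 16·π^2)·cos(x) + (6 - 4·π^2)·cos(2·x) + (-32/27 + 16·π^2/9)·cos(3·x) + (3/8 - π^2)·cos(4·x) - 2·π^4/5 - 4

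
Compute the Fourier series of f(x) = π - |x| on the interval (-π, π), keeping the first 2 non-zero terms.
4·cos(x)/π + π/2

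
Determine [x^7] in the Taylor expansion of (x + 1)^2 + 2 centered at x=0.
Expand to order 7: (x + 1)^2 + 2 = x^2 + 2·x + 3 + O(x^8).
The coefficient of x^7 is 0.

Final answer: 0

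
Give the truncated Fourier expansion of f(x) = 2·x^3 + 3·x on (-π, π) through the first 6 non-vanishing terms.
(-18 + 4·π^2)·sin(x) - 2·π^2·sin(2·x) + (10/9 + 4·π^2/3)·sin(3·x) + (-π^2 - 9/8)·sin(4·x) + (126/125 + 4·π^2/5)·sin(5·x) + (-2·π^2/3 - 8/9)·sin(6·x)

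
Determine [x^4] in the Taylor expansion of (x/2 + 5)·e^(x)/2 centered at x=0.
Expand to order 4: (x/2 + 5)·e^(x)/2 = 7·x^4/48 + 13·x^3/24 + 3·x^2/2 + 11·x/4 + 5/2 + O(x^5).
The coefficient of x^4 is 7/48.

Final answer: 7/48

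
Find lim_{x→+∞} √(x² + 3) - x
This is an ∞ − ∞ indeterminate form.
Multiply and divide by the conjugate √(x²+3) + x; the x² terms cancel, leaving 3/(√(x²+3)+x) → 0.
Limit = 0.

Final answer: 0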